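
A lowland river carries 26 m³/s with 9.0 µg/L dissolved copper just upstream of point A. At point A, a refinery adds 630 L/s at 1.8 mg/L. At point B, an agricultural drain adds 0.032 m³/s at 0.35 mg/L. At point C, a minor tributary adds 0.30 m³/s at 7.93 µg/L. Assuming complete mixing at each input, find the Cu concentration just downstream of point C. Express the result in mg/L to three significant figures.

9.0 µg/L = 0.009 mg/L.
630 L/s = 0.63 m³/s.
After input A: C = (26·0.009 + 0.63·1.8) / 26.63 = 0.05137 mg/L.
After input B: C = (26.63·0.05137 + 0.032·0.35) / 26.66 = 0.05173 mg/L.
7.93 µg/L = 0.00793 mg/L.
After input C: C = (26.66·0.05173 + 0.3·0.00793) / 26.96 = 0.05124 mg/L.

0.0512 mg/L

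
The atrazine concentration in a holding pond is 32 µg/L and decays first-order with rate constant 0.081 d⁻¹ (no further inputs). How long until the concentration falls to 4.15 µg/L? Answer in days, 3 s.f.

25.2 d

t = ln(C₀/C)/k = ln(32/4.15)/0.081 = 2.043/0.081 = 25.22 d.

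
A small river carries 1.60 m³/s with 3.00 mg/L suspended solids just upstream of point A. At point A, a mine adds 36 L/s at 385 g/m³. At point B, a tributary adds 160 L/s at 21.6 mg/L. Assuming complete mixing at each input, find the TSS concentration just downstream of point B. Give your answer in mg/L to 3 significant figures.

12.3 mg/L

36 L/s = 0.036 m³/s.
After input A: C = (1.6·3 + 0.036·385) / 1.636 = 11.41 mg/L.
160 L/s = 0.16 m³/s.
After input B: C = (1.636·11.41 + 0.16·21.6) / 1.796 = 12.31 mg/L.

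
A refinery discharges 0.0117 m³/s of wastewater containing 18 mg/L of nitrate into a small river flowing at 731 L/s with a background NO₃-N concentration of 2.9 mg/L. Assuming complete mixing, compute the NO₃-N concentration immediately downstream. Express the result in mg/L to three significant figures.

3.14 mg/L

731 L/s = 0.731 m³/s.
Conservation of mass across the mixing zone: C = (0.0117·18 + 0.731·2.9) / (0.0117 + 0.731) = 2.33/0.7427 = 3.138 mg/L.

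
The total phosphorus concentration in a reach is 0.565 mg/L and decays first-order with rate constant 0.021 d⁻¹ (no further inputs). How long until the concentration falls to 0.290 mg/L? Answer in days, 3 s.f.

31.8 d

t = ln(C₀/C)/k = ln(0.565/0.290)/0.021 = 0.6669/0.021 = 31.76 d.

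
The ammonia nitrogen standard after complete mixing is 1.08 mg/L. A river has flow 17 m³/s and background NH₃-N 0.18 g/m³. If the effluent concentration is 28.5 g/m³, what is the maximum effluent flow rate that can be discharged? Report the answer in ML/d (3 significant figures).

Mass balance at complete mixing: C_std·(Q_w + Q_r) = Q_w·C_e + Q_r·C_b.
Rearranging, Q_w = Q_r·(C_std − C_b)/(C_e − C_std) = 17·(1.08 − 0.18) / (28.5 − 1.08) = 0.558 m³/s.
= 48.21 ML/d.

48.2 ML/d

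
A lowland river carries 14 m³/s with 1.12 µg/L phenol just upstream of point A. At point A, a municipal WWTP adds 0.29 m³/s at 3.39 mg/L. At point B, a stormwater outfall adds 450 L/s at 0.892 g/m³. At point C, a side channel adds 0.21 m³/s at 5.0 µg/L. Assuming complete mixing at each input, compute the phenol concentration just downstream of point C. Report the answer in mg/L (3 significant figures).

1.12 µg/L = 0.00112 mg/L.
After input A: C = (14·0.00112 + 0.29·3.39) / 14.29 = 0.06989 mg/L.
450 L/s = 0.45 m³/s.
After input B: C = (14.29·0.06989 + 0.45·0.892) / 14.74 = 0.09499 mg/L.
5.0 µg/L = 0.005 mg/L.
After input C: C = (14.74·0.09499 + 0.21·0.005) / 14.95 = 0.09373 mg/L.

0.0937 mg/L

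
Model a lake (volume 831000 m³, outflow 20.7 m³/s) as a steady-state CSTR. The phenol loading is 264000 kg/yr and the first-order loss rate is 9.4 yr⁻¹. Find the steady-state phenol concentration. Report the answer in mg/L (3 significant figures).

Outflow Q = 20.7 m³/s × 3.156e+07 s/yr = 6.532e+08 m³/yr.
Steady-state CSTR mass balance: W = Q·C + k·V·C, so C = W/(Q + kV).
Q + kV = 6.532e+08 + 9.4·831000 = 6.611e+08 m³/yr.
C = 264000/6.611e+08 = 0.0003994 kg/m³ = 0.3994 mg/L.

0.399 mg/L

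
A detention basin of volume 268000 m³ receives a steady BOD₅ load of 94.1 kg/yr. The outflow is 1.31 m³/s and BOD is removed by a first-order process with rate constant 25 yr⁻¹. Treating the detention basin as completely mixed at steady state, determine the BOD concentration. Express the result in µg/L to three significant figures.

1.96 µg/L

Outflow Q = 1.31 m³/s × 3.156e+07 s/yr = 4.134e+07 m³/yr.
Steady-state CSTR mass balance: W = Q·C + k·V·C, so C = W/(Q + kV).
Q + kV = 4.134e+07 + 25·268000 = 4.804e+07 m³/yr.
C = 94.1/4.804e+07 = 1.959e-06 kg/m³ = 0.001959 mg/L = 1.959 µg/L.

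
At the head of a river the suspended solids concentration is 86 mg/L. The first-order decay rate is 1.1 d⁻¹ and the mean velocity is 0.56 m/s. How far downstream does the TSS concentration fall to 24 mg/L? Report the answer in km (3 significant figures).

From C = C₀·e^(−kt), t = ln(C₀/C)/k = ln(86/24)/1.1 = 1.276/1.1 = 1.16 d.
Distance = v·t = 0.56 m/s × 1.002e+05 s = 5.614e+04 m = 56.14 km.

56.1 km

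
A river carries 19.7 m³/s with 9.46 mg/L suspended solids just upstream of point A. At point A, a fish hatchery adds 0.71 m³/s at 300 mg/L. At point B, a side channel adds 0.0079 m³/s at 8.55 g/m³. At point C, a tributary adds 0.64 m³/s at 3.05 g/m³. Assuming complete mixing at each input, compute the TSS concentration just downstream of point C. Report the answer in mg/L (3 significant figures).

After input A: C = (19.7·9.46 + 0.71·300) / 20.41 = 19.57 mg/L.
After input B: C = (20.41·19.57 + 0.0079·8.55) / 20.42 = 19.56 mg/L.
After input C: C = (20.42·19.56 + 0.64·3.05) / 21.06 = 19.06 mg/L.

19.1 mg/L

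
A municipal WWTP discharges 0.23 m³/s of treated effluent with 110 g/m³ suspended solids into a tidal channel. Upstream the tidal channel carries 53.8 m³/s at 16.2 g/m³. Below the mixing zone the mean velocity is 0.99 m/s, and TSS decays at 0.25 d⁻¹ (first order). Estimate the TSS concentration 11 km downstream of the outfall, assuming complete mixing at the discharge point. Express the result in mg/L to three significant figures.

16.1 mg/L

After complete mixing, C₀ = (0.23·110 + 53.8·16.2) / 54.03 = 16.6 mg/L.
Travel time t = 1.1e+04 m / 0.99 m/s = 1.111e+04 s = 0.1286 d.
C = 16.6·exp(−0.25·0.1286) = 16.6·0.9684 = 16.07 mg/L.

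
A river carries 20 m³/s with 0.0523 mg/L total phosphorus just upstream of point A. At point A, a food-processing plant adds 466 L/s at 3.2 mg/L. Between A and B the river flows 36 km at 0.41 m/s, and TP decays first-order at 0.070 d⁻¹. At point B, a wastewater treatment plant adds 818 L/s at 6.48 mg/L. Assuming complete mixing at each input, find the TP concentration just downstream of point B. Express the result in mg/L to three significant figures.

0.360 mg/L

466 L/s = 0.466 m³/s.
After input A: C = (20·0.0523 + 0.466·3.2) / 20.47 = 0.124 mg/L.
Over the 36 km reach to input B (t = 8.78e+04 s = 1.016 d), decay gives C = 0.124·exp(−0.070·1.016) = 0.1155 mg/L.
818 L/s = 0.818 m³/s.
After input B: C = (20.47·0.1155 + 0.818·6.48) / 21.28 = 0.3601 mg/L.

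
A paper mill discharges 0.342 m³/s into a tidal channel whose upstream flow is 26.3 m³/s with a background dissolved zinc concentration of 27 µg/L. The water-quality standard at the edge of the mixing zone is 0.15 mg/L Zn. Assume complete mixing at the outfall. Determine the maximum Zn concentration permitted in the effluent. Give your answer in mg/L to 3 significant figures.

27 µg/L = 0.027 mg/L.
Mass balance: 0.15·26.64 = 0.342·Cₑ + 26.3·0.027.
Cₑ = (3.996 − 0.7101) / 0.342 = 9.609 mg/L.

9.61 mg/L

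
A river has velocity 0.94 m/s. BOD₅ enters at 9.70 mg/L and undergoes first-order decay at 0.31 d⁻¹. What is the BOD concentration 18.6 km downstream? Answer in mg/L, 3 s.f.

9.04 mg/L

Travel time t = 18.6 km / 0.94 m/s = 1.86e+04/0.94 = 1.979e+04 s = 0.229 d.
First-order decay: C = 9.70·exp(−0.31·0.229) = 9.70·0.9315 = 9.035 mg/L.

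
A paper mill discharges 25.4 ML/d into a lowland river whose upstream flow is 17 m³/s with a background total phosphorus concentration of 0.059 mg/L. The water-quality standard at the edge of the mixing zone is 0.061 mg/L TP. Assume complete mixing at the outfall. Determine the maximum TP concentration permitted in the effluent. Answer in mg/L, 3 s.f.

25.4 ML/d = 0.294 m³/s.
Mass balance: 0.061·17.29 = 0.294·Cₑ + 17·0.059.
Cₑ = (1.055 − 1.003) / 0.294 = 0.1767 mg/L.

0.177 mg/L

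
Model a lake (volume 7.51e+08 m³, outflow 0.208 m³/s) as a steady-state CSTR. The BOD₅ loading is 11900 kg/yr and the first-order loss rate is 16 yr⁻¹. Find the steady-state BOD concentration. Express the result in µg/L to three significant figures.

Outflow Q = 0.208 m³/s × 3.156e+07 s/yr = 6.564e+06 m³/yr.
Steady-state CSTR mass balance: W = Q·C + k·V·C, so C = W/(Q + kV).
Q + kV = 6.564e+06 + 16·7.51e+08 = 1.202e+10 m³/yr.
C = 11900/1.202e+10 = 9.898e-07 kg/m³ = 0.0009898 mg/L = 0.9898 µg/L.

0.990 µg/L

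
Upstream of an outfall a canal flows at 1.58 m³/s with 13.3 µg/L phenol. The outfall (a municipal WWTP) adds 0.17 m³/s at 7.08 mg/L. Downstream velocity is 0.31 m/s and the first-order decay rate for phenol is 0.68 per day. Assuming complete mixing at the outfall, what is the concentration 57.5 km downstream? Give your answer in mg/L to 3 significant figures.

0.163 mg/L

13.3 µg/L = 0.0133 mg/L.
After complete mixing, C₀ = (0.17·7.08 + 1.58·0.0133) / 1.75 = 0.6998 mg/L.
Travel time t = 5.75e+04 m / 0.31 m/s = 1.855e+05 s = 2.147 d.
C = 0.6998·exp(−0.68·2.147) = 0.6998·0.2323 = 0.1625 mg/L.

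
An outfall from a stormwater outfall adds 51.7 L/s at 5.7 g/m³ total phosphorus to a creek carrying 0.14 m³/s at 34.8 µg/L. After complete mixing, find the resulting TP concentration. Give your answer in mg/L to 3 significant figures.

1.56 mg/L

51.7 L/s = 0.0517 m³/s.
34.8 µg/L = 0.0348 mg/L.
Conservation of mass across the mixing zone: C = (0.0517·5.7 + 0.14·0.0348) / (0.0517 + 0.14) = 0.2996/0.1917 = 1.563 mg/L.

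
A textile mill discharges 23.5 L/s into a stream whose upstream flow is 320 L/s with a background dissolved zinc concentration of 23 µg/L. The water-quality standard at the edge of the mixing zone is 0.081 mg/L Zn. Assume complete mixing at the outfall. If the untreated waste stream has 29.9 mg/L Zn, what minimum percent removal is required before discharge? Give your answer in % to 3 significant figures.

23.5 L/s = 0.0235 m³/s.
320 L/s = 0.32 m³/s.
23 µg/L = 0.023 mg/L.
Mass balance: 0.081·0.3435 = 0.0235·Cₑ + 0.32·0.023.
Cₑ = (0.02782 − 0.00736) / 0.0235 = 0.8708 mg/L.
Required removal = 1 − 0.8708/29.9 = 97.09 %.

97.1 %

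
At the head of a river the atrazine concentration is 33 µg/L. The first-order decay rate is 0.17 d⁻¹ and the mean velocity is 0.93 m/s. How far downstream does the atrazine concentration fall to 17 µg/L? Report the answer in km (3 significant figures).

314 km

From C = C₀·e^(−kt), t = ln(C₀/C)/k = ln(33/17)/0.17 = 0.6633/0.17 = 3.902 d.
Distance = v·t = 0.93 m/s × 3.371e+05 s = 3.135e+05 m = 313.5 km.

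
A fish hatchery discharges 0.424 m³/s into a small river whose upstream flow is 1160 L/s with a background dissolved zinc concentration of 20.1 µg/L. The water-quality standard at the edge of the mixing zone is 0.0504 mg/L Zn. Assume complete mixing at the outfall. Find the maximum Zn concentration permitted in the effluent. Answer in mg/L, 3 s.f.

1160 L/s = 1.16 m³/s.
20.1 µg/L = 0.0201 mg/L.
Mass balance: 0.0504·1.584 = 0.424·Cₑ + 1.16·0.0201.
Cₑ = (0.07983 − 0.02332) / 0.424 = 0.1333 mg/L.

0.133 mg/L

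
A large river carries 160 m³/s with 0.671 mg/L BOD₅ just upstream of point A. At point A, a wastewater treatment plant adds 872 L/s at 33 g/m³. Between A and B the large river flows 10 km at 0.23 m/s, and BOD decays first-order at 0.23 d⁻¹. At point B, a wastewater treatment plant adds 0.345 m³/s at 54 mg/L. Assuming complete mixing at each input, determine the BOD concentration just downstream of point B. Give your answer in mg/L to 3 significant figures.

872 L/s = 0.872 m³/s.
After input A: C = (160·0.671 + 0.872·33) / 160.9 = 0.8462 mg/L.
Over the 10 km reach to input B (t = 4.348e+04 s = 0.5032 d), decay gives C = 0.8462·exp(−0.23·0.5032) = 0.7537 mg/L.
After input B: C = (160.9·0.7537 + 0.345·54) / 161.2 = 0.8677 mg/L.

0.868 mg/L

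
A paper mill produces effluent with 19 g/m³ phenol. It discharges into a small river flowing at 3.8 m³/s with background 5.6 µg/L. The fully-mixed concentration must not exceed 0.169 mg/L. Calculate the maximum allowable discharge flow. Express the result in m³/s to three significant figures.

0.0330 m³/s

5.6 µg/L = 0.0056 mg/L.
Mass balance at complete mixing: C_std·(Q_w + Q_r) = Q_w·C_e + Q_r·C_b.
Rearranging, Q_w = Q_r·(C_std − C_b)/(C_e − C_std) = 3.8·(0.169 − 0.0056) / (19 − 0.169) = 0.03297 m³/s.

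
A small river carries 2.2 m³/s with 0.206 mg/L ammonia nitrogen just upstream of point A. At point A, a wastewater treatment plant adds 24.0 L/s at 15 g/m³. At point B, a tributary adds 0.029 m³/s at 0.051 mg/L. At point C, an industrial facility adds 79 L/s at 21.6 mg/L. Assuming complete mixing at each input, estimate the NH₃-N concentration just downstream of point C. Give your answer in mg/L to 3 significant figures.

24.0 L/s = 0.024 m³/s.
After input A: C = (2.2·0.206 + 0.024·15) / 2.224 = 0.3656 mg/L.
After input B: C = (2.224·0.3656 + 0.029·0.051) / 2.253 = 0.3616 mg/L.
79 L/s = 0.079 m³/s.
After input C: C = (2.253·0.3616 + 0.079·21.6) / 2.332 = 1.081 mg/L.

1.08 mg/L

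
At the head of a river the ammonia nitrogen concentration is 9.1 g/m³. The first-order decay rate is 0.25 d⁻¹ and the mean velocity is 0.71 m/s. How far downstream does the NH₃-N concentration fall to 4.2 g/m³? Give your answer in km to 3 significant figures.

From C = C₀·e^(−kt), t = ln(C₀/C)/k = ln(9.1/4.2)/0.25 = 0.7732/0.25 = 3.093 d.
Distance = v·t = 0.71 m/s × 2.672e+05 s = 1.897e+05 m = 189.7 km.

190 km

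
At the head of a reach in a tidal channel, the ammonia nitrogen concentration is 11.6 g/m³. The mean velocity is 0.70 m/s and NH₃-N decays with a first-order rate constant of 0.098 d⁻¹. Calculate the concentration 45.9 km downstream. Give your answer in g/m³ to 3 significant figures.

Travel time t = 45.9 km / 0.70 m/s = 4.59e+04/0.70 = 6.557e+04 s = 0.7589 d.
First-order decay: C = 11.6·exp(−0.098·0.7589) = 11.6·0.9283 = 10.77 g/m³.

10.8 g/m³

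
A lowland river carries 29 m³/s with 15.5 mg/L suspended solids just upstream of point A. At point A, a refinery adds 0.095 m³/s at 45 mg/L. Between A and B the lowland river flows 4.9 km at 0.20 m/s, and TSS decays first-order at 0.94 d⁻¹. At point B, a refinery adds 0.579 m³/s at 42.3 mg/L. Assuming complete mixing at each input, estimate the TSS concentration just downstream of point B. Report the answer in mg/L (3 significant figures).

After input A: C = (29·15.5 + 0.095·45) / 29.09 = 15.6 mg/L.
Over the 4.9 km reach to input B (t = 2.45e+04 s = 0.2836 d), decay gives C = 15.6·exp(−0.94·0.2836) = 11.95 mg/L.
After input B: C = (29.09·11.95 + 0.579·42.3) / 29.67 = 12.54 mg/L.

12.5 mg/L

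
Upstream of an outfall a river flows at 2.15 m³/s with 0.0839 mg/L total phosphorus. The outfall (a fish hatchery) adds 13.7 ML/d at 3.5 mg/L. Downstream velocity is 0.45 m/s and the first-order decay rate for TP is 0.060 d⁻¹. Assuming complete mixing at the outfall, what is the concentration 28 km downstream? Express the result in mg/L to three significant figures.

13.7 ML/d = 0.1586 m³/s.
After complete mixing, C₀ = (0.1586·3.5 + 2.15·0.0839) / 2.309 = 0.3185 mg/L.
Travel time t = 2.8e+04 m / 0.45 m/s = 6.222e+04 s = 0.7202 d.
C = 0.3185·exp(−0.060·0.7202) = 0.3185·0.9577 = 0.3051 mg/L.

0.305 mg/L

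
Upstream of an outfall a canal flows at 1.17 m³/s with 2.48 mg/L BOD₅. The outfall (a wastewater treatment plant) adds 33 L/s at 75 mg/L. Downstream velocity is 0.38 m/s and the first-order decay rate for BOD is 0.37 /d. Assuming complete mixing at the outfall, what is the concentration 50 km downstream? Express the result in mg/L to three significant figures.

33 L/s = 0.033 m³/s.
After complete mixing, C₀ = (0.033·75 + 1.17·2.48) / 1.203 = 4.469 mg/L.
Travel time t = 5e+04 m / 0.38 m/s = 1.316e+05 s = 1.523 d.
C = 4.469·exp(−0.37·1.523) = 4.469·0.5692 = 2.544 mg/L.

2.54 mg/L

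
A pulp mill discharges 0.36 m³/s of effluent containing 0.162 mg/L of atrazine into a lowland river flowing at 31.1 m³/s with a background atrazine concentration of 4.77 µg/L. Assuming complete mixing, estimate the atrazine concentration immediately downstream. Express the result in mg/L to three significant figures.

4.77 µg/L = 0.00477 mg/L.
Flow-weighted mixing gives C = (0.36·0.162 + 31.1·0.00477) / (0.36 + 31.1) = 0.2067/31.46 = 0.006569 mg/L.

0.00657 mg/L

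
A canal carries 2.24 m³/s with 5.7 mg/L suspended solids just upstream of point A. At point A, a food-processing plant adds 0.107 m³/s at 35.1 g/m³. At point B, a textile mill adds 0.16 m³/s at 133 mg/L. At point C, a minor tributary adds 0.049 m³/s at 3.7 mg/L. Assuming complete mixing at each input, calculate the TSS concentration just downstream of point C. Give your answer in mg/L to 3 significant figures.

14.9 mg/L

After input A: C = (2.24·5.7 + 0.107·35.1) / 2.347 = 7.04 mg/L.
After input B: C = (2.347·7.04 + 0.16·133) / 2.507 = 15.08 mg/L.
After input C: C = (2.507·15.08 + 0.049·3.7) / 2.556 = 14.86 mg/L.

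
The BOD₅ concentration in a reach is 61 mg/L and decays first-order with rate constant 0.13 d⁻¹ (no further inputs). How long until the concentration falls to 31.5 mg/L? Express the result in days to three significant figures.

t = ln(C₀/C)/k = ln(61/31.5)/0.13 = 0.6609/0.13 = 5.084 d.

5.08 d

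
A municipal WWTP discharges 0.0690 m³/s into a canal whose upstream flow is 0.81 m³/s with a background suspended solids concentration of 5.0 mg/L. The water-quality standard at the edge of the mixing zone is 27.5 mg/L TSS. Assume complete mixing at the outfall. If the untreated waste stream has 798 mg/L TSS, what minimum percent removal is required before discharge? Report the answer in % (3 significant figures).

Mass balance: 27.5·0.879 = 0.069·Cₑ + 0.81·5.
Cₑ = (24.17 − 4.05) / 0.069 = 291.6 mg/L.
Required removal = 1 − 291.6/798 = 63.45 %.

63.5 %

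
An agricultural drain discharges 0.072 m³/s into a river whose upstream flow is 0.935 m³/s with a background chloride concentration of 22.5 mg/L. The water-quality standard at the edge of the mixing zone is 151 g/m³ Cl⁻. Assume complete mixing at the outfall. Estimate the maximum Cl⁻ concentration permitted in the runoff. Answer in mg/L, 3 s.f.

1820 mg/L

Mass balance: 151·1.007 = 0.072·Cₑ + 0.935·22.5.
Cₑ = (152.1 − 21.04) / 0.072 = 1820 mg/L.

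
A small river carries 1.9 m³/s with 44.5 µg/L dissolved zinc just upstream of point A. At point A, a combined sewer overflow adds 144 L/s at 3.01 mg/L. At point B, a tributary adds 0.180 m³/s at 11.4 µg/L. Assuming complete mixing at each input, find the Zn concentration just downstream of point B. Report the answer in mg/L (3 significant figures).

44.5 µg/L = 0.0445 mg/L.
144 L/s = 0.144 m³/s.
After input A: C = (1.9·0.0445 + 0.144·3.01) / 2.044 = 0.2534 mg/L.
11.4 µg/L = 0.0114 mg/L.
After input B: C = (2.044·0.2534 + 0.18·0.0114) / 2.224 = 0.2338 mg/L.

0.234 mg/L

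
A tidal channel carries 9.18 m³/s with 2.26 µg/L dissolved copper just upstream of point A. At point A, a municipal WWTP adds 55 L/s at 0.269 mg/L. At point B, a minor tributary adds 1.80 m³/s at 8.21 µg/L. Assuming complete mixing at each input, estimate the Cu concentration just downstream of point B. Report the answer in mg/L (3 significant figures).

0.00456 mg/L

2.26 µg/L = 0.00226 mg/L.
55 L/s = 0.055 m³/s.
After input A: C = (9.18·0.00226 + 0.055·0.269) / 9.235 = 0.003849 mg/L.
8.21 µg/L = 0.00821 mg/L.
After input B: C = (9.235·0.003849 + 1.8·0.00821) / 11.04 = 0.00456 mg/L.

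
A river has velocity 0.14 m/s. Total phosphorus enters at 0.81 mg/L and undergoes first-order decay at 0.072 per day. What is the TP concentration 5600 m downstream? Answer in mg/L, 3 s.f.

0.783 mg/L

Travel time t = 5600 m / 0.14 m/s = 5600/0.14 = 4e+04 s = 0.463 d.
First-order decay: C = 0.81·exp(−0.072·0.463) = 0.81·0.9672 = 0.7834 mg/L.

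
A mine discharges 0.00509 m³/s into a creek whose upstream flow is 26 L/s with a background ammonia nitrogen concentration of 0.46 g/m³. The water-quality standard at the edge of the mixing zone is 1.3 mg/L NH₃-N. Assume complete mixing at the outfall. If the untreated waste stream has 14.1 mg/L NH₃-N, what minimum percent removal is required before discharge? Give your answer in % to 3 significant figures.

60.3 %

26 L/s = 0.026 m³/s.
Mass balance: 1.3·0.03109 = 0.00509·Cₑ + 0.026·0.46.
Cₑ = (0.04042 − 0.01196) / 0.00509 = 5.591 mg/L.
Required removal = 1 − 5.591/14.1 = 60.35 %.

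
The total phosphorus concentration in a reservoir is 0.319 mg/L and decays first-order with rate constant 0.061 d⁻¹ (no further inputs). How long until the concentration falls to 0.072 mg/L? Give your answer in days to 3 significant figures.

t = ln(C₀/C)/k = ln(0.319/0.072)/0.061 = 1.489/0.061 = 24.4 d.

24.4 d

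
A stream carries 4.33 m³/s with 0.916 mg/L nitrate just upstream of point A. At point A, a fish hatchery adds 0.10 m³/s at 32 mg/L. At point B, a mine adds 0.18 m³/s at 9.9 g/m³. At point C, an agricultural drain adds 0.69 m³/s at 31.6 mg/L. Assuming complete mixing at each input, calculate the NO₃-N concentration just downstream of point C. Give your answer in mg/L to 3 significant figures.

5.80 mg/L

After input A: C = (4.33·0.916 + 0.1·32) / 4.43 = 1.618 mg/L.
After input B: C = (4.43·1.618 + 0.18·9.9) / 4.61 = 1.941 mg/L.
After input C: C = (4.61·1.941 + 0.69·31.6) / 5.3 = 5.802 mg/L.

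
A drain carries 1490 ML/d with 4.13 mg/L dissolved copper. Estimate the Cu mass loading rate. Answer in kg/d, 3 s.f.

1490 ML/d = 17.25 m³/s.
Mass flux = Q·C = 17.25 m³/s × 4.13 g/m³ = 71.22 g/s.
= 71.22 g/s × 86.4 = 6154 kg/d.

6150 kg/d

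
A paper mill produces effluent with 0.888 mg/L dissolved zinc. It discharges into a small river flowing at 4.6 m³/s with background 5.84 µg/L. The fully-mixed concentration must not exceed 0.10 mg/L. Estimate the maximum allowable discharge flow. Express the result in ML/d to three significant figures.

5.84 µg/L = 0.00584 mg/L.
Mass balance at complete mixing: C_std·(Q_w + Q_r) = Q_w·C_e + Q_r·C_b.
Rearranging, Q_w = Q_r·(C_std − C_b)/(C_e − C_std) = 4.6·(0.1 − 0.00584) / (0.888 − 0.1) = 0.5497 m³/s.
= 47.49 ML/d.

47.5 ML/d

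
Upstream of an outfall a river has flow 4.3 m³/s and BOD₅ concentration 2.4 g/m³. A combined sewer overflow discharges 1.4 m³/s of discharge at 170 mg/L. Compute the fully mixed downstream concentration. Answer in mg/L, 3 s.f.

43.6 mg/L

Flow-weighted mixing gives C = (1.4·170 + 4.3·2.4) / (1.4 + 4.3) = 248.3/5.7 = 43.56 mg/L.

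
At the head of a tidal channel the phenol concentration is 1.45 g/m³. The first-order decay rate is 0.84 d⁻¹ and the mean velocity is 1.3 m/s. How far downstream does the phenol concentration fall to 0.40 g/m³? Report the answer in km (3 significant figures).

172 km

From C = C₀·e^(−kt), t = ln(C₀/C)/k = ln(1.45/0.40)/0.84 = 1.288/0.84 = 1.533 d.
Distance = v·t = 1.3 m/s × 1.325e+05 s = 1.722e+05 m = 172.2 km.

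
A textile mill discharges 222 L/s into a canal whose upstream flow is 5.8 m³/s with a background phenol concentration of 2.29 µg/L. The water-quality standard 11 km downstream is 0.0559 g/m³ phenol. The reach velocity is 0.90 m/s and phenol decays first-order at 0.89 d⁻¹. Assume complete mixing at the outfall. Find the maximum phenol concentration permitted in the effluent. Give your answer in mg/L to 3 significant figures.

1.66 mg/L

222 L/s = 0.222 m³/s.
2.29 µg/L = 0.00229 mg/L.
Travel time to the compliance point: t = 1.1e+04/0.90 = 1.222e+04 s = 0.1415 d; decay factor exp(−0.89·0.1415) = 0.8817.
So the concentration just after mixing may be at most 0.0559/0.8817 = 0.0634 mg/L.
Mass balance: 0.0634·6.022 = 0.222·Cₑ + 5.8·0.00229.
Cₑ = (0.3818 − 0.01328) / 0.222 = 1.66 mg/L.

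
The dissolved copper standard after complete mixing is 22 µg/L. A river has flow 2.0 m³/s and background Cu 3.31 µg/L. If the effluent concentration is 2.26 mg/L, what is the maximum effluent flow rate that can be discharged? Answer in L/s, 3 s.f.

3.31 µg/L = 0.00331 mg/L.
22 µg/L = 0.022 mg/L.
Mass balance at complete mixing: C_std·(Q_w + Q_r) = Q_w·C_e + Q_r·C_b.
Rearranging, Q_w = Q_r·(C_std − C_b)/(C_e − C_std) = 2.0·(0.022 − 0.00331) / (2.26 − 0.022) = 0.0167 m³/s.
= 16.7 L/s.

16.7 L/s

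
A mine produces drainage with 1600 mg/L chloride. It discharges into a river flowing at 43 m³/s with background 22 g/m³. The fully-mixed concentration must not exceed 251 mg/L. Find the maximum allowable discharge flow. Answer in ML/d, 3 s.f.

631 ML/d

Mass balance at complete mixing: C_std·(Q_w + Q_r) = Q_w·C_e + Q_r·C_b.
Rearranging, Q_w = Q_r·(C_std − C_b)/(C_e − C_std) = 43·(251 − 22) / (1600 − 251) = 7.299 m³/s.
= 630.7 ML/d.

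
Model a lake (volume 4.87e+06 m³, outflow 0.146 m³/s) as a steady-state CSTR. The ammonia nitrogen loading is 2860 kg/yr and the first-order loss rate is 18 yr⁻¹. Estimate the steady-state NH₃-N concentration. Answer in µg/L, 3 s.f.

31.0 µg/L

Outflow Q = 0.146 m³/s × 3.156e+07 s/yr = 4.607e+06 m³/yr.
Steady-state CSTR mass balance: W = Q·C + k·V·C, so C = W/(Q + kV).
Q + kV = 4.607e+06 + 18·4.87e+06 = 9.227e+07 m³/yr.
C = 2860/9.227e+07 = 3.1e-05 kg/m³ = 0.031 mg/L = 31 µg/L.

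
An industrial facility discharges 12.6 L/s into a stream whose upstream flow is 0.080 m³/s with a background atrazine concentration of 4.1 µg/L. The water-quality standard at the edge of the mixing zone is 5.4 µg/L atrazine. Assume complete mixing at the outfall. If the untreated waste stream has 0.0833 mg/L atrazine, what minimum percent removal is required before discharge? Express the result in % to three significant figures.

83.6 %

12.6 L/s = 0.0126 m³/s.
4.1 µg/L = 0.0041 mg/L.
5.4 µg/L = 0.0054 mg/L.
Mass balance: 0.0054·0.0926 = 0.0126·Cₑ + 0.08·0.0041.
Cₑ = (0.0005 − 0.000328) / 0.0126 = 0.01365 mg/L.
Required removal = 1 − 0.01365/0.0833 = 83.61 %.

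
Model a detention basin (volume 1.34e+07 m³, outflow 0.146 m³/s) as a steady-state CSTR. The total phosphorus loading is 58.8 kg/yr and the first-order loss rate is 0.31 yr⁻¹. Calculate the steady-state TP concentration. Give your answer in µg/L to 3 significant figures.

6.71 µg/L

Outflow Q = 0.146 m³/s × 3.156e+07 s/yr = 4.607e+06 m³/yr.
Steady-state CSTR mass balance: W = Q·C + k·V·C, so C = W/(Q + kV).
Q + kV = 4.607e+06 + 0.31·1.34e+07 = 8.761e+06 m³/yr.
C = 58.8/8.761e+06 = 6.711e-06 kg/m³ = 0.006711 mg/L = 6.711 µg/L.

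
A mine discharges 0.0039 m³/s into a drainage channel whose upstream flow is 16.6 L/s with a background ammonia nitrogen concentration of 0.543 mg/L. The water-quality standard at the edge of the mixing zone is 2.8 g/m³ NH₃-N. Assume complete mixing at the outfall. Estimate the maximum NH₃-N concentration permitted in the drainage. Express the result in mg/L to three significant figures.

12.4 mg/L

16.6 L/s = 0.0166 m³/s.
Mass balance: 2.8·0.0205 = 0.0039·Cₑ + 0.0166·0.543.
Cₑ = (0.0574 − 0.009014) / 0.0039 = 12.41 mg/L.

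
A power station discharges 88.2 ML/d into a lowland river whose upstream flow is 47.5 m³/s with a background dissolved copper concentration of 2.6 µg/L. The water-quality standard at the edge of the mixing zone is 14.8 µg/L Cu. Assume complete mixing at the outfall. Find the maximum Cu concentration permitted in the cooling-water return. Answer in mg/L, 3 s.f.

88.2 ML/d = 1.021 m³/s.
2.6 µg/L = 0.0026 mg/L.
14.8 µg/L = 0.0148 mg/L.
Mass balance: 0.0148·48.52 = 1.021·Cₑ + 47.5·0.0026.
Cₑ = (0.7181 − 0.1235) / 1.021 = 0.5825 mg/L.

0.582 mg/L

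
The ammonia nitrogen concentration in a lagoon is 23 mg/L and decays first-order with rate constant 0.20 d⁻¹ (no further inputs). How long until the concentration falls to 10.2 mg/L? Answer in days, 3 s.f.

t = ln(C₀/C)/k = ln(23/10.2)/0.20 = 0.8131/0.20 = 4.066 d.

4.07 d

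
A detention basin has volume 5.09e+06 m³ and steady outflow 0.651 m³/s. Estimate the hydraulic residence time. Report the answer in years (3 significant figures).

Q = 0.651 m³/s × 3.156e+07 s/yr = 2.054e+07 m³/yr.
Hydraulic residence time τ = V/Q = 5.09e+06/2.054e+07 = 0.2478 yr.

0.248 yr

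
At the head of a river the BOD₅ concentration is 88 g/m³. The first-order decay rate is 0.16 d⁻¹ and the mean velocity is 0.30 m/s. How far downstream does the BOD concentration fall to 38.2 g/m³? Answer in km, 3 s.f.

From C = C₀·e^(−kt), t = ln(C₀/C)/k = ln(88/38.2)/0.16 = 0.8345/0.16 = 5.216 d.
Distance = v·t = 0.30 m/s × 4.506e+05 s = 1.352e+05 m = 135.2 km.

135 km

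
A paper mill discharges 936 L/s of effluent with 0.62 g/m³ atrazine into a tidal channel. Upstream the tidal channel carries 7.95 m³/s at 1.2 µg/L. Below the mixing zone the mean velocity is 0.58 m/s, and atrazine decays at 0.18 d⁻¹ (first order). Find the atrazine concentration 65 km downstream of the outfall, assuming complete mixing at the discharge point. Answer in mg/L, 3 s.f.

0.0526 mg/L

936 L/s = 0.936 m³/s.
1.2 µg/L = 0.0012 mg/L.
After complete mixing, C₀ = (0.936·0.62 + 7.95·0.0012) / 8.886 = 0.06638 mg/L.
Travel time t = 6.5e+04 m / 0.58 m/s = 1.121e+05 s = 1.297 d.
C = 0.06638·exp(−0.18·1.297) = 0.06638·0.7918 = 0.05256 mg/L.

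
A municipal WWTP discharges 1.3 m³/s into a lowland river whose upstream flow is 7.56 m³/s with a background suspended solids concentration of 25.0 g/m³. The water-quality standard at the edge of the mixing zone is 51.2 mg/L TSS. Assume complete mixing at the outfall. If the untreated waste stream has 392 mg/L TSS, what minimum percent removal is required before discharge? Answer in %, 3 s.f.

Mass balance: 51.2·8.86 = 1.3·Cₑ + 7.56·25.
Cₑ = (453.6 − 189) / 1.3 = 203.6 mg/L.
Required removal = 1 − 203.6/392 = 48.07 %.

48.1 %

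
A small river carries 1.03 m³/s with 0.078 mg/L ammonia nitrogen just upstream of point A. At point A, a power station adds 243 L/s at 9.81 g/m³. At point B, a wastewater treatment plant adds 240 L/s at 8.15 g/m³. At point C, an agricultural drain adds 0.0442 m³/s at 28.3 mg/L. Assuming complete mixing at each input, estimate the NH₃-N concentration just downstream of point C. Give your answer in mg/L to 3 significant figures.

243 L/s = 0.243 m³/s.
After input A: C = (1.03·0.078 + 0.243·9.81) / 1.273 = 1.936 mg/L.
240 L/s = 0.24 m³/s.
After input B: C = (1.273·1.936 + 0.24·8.15) / 1.513 = 2.921 mg/L.
After input C: C = (1.513·2.921 + 0.0442·28.3) / 1.557 = 3.642 mg/L.

3.64 mg/L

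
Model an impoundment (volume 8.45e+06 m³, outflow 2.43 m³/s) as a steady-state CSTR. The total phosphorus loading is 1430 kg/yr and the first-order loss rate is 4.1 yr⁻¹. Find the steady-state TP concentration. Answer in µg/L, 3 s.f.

Outflow Q = 2.43 m³/s × 3.156e+07 s/yr = 7.668e+07 m³/yr.
Steady-state CSTR mass balance: W = Q·C + k·V·C, so C = W/(Q + kV).
Q + kV = 7.668e+07 + 4.1·8.45e+06 = 1.113e+08 m³/yr.
C = 1430/1.113e+08 = 1.284e-05 kg/m³ = 0.01284 mg/L = 12.84 µg/L.

12.8 µg/L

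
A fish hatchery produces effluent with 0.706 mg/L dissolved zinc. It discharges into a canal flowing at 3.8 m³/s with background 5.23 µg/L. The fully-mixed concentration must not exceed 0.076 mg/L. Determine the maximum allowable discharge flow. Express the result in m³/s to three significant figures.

5.23 µg/L = 0.00523 mg/L.
Mass balance at complete mixing: C_std·(Q_w + Q_r) = Q_w·C_e + Q_r·C_b.
Rearranging, Q_w = Q_r·(C_std − C_b)/(C_e − C_std) = 3.8·(0.076 − 0.00523) / (0.706 − 0.076) = 0.4269 m³/s.

0.427 m³/s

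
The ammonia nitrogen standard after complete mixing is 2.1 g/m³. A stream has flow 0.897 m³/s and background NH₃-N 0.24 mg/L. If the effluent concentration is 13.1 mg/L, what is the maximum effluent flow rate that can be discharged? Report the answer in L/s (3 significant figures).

152 L/s

Mass balance at complete mixing: C_std·(Q_w + Q_r) = Q_w·C_e + Q_r·C_b.
Rearranging, Q_w = Q_r·(C_std − C_b)/(C_e − C_std) = 0.897·(2.1 − 0.24) / (13.1 − 2.1) = 0.1517 m³/s.
= 151.7 L/s.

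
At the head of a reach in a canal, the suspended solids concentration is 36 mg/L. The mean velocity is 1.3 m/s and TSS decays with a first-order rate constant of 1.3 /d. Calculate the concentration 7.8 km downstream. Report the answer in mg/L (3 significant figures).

Travel time t = 7.8 km / 1.3 m/s = 7800/1.3 = 6000 s = 0.06944 d.
First-order decay: C = 36·exp(−1.3·0.06944) = 36·0.9137 = 32.89 mg/L.

32.9 mg/L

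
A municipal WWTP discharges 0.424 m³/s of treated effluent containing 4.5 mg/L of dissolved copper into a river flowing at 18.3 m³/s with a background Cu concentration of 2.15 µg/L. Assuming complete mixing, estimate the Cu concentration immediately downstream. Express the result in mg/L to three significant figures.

2.15 µg/L = 0.00215 mg/L.
Flow-weighted mixing gives C = (0.424·4.5 + 18.3·0.00215) / (0.424 + 18.3) = 1.947/18.72 = 0.104 mg/L.

0.104 mg/L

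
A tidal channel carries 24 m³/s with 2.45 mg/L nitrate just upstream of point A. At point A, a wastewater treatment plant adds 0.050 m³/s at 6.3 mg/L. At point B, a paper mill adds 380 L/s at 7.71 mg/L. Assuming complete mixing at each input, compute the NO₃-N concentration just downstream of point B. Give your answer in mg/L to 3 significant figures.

After input A: C = (24·2.45 + 0.05·6.3) / 24.05 = 2.458 mg/L.
380 L/s = 0.38 m³/s.
After input B: C = (24.05·2.458 + 0.38·7.71) / 24.43 = 2.54 mg/L.

2.54 mg/L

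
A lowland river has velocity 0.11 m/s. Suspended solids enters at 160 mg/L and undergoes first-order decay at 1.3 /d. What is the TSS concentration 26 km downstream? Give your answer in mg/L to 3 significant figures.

4.57 mg/L

Travel time t = 26 km / 0.11 m/s = 2.6e+04/0.11 = 2.364e+05 s = 2.736 d.
First-order decay: C = 160·exp(−1.3·2.736) = 160·0.02854 = 4.567 mg/L.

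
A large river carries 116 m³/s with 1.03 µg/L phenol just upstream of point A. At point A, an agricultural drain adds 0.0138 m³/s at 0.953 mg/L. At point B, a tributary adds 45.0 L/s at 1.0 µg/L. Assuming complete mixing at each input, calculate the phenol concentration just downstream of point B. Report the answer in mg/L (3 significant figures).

0.00114 mg/L

1.03 µg/L = 0.00103 mg/L.
After input A: C = (116·0.00103 + 0.0138·0.953) / 116 = 0.001143 mg/L.
45.0 L/s = 0.045 m³/s.
1.0 µg/L = 0.001 mg/L.
After input B: C = (116·0.001143 + 0.045·0.001) / 116.1 = 0.001143 mg/L.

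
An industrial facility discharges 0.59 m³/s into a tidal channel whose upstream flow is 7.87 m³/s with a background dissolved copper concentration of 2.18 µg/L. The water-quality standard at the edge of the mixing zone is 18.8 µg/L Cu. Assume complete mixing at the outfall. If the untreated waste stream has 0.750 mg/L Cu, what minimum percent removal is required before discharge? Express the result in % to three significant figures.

67.9 %

2.18 µg/L = 0.00218 mg/L.
18.8 µg/L = 0.0188 mg/L.
Mass balance: 0.0188·8.46 = 0.59·Cₑ + 7.87·0.00218.
Cₑ = (0.159 − 0.01716) / 0.59 = 0.2405 mg/L.
Required removal = 1 − 0.2405/0.750 = 67.93 %.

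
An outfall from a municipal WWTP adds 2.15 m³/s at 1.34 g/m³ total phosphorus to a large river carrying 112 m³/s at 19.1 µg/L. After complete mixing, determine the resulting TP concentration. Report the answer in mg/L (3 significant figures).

0.0440 mg/L

19.1 µg/L = 0.0191 mg/L.
Flow-weighted mixing gives C = (2.15·1.34 + 112·0.0191) / (2.15 + 112) = 5.02/114.2 = 0.04398 mg/L.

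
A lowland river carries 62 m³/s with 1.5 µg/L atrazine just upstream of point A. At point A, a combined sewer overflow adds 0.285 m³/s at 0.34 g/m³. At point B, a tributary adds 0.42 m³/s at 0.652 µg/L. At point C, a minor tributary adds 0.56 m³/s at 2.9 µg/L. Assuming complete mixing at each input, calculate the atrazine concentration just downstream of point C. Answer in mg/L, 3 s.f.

0.00303 mg/L

1.5 µg/L = 0.0015 mg/L.
After input A: C = (62·0.0015 + 0.285·0.34) / 62.28 = 0.003049 mg/L.
0.652 µg/L = 0.000652 mg/L.
After input B: C = (62.28·0.003049 + 0.42·0.000652) / 62.7 = 0.003033 mg/L.
2.9 µg/L = 0.0029 mg/L.
After input C: C = (62.7·0.003033 + 0.56·0.0029) / 63.27 = 0.003032 mg/L.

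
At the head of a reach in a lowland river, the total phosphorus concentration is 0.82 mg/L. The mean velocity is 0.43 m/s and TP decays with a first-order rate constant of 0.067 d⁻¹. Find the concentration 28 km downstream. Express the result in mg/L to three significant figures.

0.780 mg/L

Travel time t = 28 km / 0.43 m/s = 2.8e+04/0.43 = 6.512e+04 s = 0.7537 d.
First-order decay: C = 0.82·exp(−0.067·0.7537) = 0.82·0.9508 = 0.7796 mg/L.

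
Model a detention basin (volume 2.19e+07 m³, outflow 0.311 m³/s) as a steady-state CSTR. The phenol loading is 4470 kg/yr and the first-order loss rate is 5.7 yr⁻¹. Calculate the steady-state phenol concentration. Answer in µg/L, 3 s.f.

Outflow Q = 0.311 m³/s × 3.156e+07 s/yr = 9.814e+06 m³/yr.
Steady-state CSTR mass balance: W = Q·C + k·V·C, so C = W/(Q + kV).
Q + kV = 9.814e+06 + 5.7·2.19e+07 = 1.346e+08 m³/yr.
C = 4470/1.346e+08 = 3.32e-05 kg/m³ = 0.0332 mg/L = 33.2 µg/L.

33.2 µg/L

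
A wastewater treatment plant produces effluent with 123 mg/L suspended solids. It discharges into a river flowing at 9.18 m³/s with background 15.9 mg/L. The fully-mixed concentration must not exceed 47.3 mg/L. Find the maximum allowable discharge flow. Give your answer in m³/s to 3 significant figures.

Mass balance at complete mixing: C_std·(Q_w + Q_r) = Q_w·C_e + Q_r·C_b.
Rearranging, Q_w = Q_r·(C_std − C_b)/(C_e − C_std) = 9.18·(47.3 − 15.9) / (123 − 47.3) = 3.808 m³/s.

3.81 m³/s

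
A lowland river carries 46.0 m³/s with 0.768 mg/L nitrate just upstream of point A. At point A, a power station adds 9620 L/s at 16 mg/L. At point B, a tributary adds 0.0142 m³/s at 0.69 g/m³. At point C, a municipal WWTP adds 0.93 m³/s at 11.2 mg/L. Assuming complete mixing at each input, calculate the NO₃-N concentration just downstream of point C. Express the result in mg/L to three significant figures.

9620 L/s = 9.62 m³/s.
After input A: C = (46·0.768 + 9.62·16) / 55.62 = 3.403 mg/L.
After input B: C = (55.62·3.403 + 0.0142·0.69) / 55.63 = 3.402 mg/L.
After input C: C = (55.63·3.402 + 0.93·11.2) / 56.56 = 3.53 mg/L.

3.53 mg/L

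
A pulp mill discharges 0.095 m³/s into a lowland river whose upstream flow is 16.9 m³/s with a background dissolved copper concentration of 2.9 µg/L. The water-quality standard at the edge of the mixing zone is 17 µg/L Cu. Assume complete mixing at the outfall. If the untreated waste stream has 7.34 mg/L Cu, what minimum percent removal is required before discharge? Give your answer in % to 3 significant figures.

2.9 µg/L = 0.0029 mg/L.
17 µg/L = 0.017 mg/L.
Mass balance: 0.017·16.99 = 0.095·Cₑ + 16.9·0.0029.
Cₑ = (0.2889 − 0.04901) / 0.095 = 2.525 mg/L.
Required removal = 1 − 2.525/7.34 = 65.6 %.

65.6 %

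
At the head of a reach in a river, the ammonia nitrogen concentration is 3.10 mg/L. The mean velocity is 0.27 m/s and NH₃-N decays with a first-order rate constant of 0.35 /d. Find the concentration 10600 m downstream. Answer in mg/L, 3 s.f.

2.64 mg/L

Travel time t = 10600 m / 0.27 m/s = 1.06e+04/0.27 = 3.926e+04 s = 0.4544 d.
First-order decay: C = 3.10·exp(−0.35·0.4544) = 3.10·0.853 = 2.644 mg/L.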